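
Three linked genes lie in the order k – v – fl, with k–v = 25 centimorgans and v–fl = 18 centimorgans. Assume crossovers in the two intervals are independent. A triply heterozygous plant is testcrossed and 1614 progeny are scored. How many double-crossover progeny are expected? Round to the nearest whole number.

73

Map distances give recombination frequencies of 0.250 and 0.180 for the two intervals.
With no interference, expected double-crossover frequency = 0.250 × 0.180 = 0.04500.
Expected number = 0.04500 × 1614 = 72.63 ≈ 73.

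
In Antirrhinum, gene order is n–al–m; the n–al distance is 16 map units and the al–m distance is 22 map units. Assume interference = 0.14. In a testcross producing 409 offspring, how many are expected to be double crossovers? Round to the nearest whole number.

Map distances give recombination frequencies of 0.160 and 0.220 for the two intervals.
With interference 0.14 (so coincidence = 0.86), expected double-crossover frequency = 0.160 × 0.220 × 0.86 = 0.03027.
Expected number = 0.03027 × 409 = 12.38 ≈ 12.

12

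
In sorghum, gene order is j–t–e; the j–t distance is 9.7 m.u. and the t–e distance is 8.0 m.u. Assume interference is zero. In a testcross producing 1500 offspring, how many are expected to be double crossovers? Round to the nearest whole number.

Map distances give recombination frequencies of 0.097 and 0.080 for the two intervals.
With no interference, expected double-crossover frequency = 0.097 × 0.080 = 0.00776.
Expected number = 0.00776 × 1500 = 11.64 ≈ 12.

12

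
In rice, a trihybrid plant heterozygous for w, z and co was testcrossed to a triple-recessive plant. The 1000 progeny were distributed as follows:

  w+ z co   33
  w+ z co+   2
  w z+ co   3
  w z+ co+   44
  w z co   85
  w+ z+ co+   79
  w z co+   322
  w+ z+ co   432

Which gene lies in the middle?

w

The two most frequent reciprocal classes, w+ z+ co and w z co+, are the parental types, so the F1 was w+ z+ co / w z co+.
The two rarest classes, w z+ co and w+ z co+, are the double crossovers. Comparing them with the parentals, only the w allele has switched, so w is the middle locus and the order is co – w – z.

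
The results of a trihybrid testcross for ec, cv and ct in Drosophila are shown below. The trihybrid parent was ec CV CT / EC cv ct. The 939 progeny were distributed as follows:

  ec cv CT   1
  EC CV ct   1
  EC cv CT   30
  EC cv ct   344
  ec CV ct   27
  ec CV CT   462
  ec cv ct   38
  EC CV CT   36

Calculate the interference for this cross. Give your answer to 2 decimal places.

0.58

The two rarest classes, ec cv CT and EC CV ct, are the double crossovers. Comparing them with the parentals, only the cv allele has switched, so cv is the middle locus and the order is ec – cv – ct.
ec–cv: (74 + 2)/939 = 0.0809; cv–ct: (57 + 2)/939 = 0.0628.
Expected DCO frequency = 0.0809 × 0.0628 ≈ 0.00508; observed = 2/939 ≈ 0.00213.
Coefficient of coincidence = 0.00213/0.00508 ≈ 0.42; interference = 1 − 0.42 = 0.58.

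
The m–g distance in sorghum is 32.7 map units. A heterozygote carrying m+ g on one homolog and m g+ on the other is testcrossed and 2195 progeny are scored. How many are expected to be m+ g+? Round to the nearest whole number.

359

A map distance of 32.7 map units corresponds to a recombination frequency of 0.327.
The F1 is m+ g / m g+, so m+ g+ is a recombinant gamete class with expected frequency r/2 = 0.327/2 = 0.1635.
Expected number = 0.1635 × 2195 = 358.88 ≈ 359.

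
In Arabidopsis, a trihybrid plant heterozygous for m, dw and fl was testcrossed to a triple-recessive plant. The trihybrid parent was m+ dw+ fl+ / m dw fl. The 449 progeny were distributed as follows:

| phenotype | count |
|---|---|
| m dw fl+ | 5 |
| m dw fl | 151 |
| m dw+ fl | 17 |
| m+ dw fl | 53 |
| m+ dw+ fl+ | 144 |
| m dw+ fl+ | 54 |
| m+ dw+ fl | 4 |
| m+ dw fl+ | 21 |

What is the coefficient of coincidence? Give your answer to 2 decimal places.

0.74

The two rarest classes, m+ dw+ fl and m dw fl+, are the double crossovers. Comparing them with the parentals, only the fl allele has switched, so fl is the middle locus and the order is m – fl – dw.
m–fl: (107 + 9)/449 = 0.2584; fl–dw: (38 + 9)/449 = 0.1047.
Expected DCO frequency = 0.2584 × 0.1047 ≈ 0.02705; observed = 9/449 ≈ 0.02004.
Coefficient of coincidence = 0.02004/0.02705 ≈ 0.74.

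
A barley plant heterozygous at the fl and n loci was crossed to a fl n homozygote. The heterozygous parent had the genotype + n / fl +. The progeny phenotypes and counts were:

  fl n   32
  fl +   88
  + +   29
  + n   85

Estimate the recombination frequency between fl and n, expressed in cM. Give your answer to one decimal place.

26.1 cM

The recombinant classes are + + and fl n: 29 + 32 = 61.
Recombination frequency = 61/234 = 0.2607 ≈ 26.1%, i.e. 26.1 cM.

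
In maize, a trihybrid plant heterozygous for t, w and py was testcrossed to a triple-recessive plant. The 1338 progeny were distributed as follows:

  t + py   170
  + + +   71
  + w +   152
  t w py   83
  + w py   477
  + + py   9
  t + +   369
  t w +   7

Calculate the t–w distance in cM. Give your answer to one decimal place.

12.7 cM

The two most frequent reciprocal classes, + w py and t + +, are the parental types, so the F1 was + w py / t + +.
The two rarest classes, + + py and t w +, are the double crossovers. Comparing them with the parentals, only the w allele has switched, so w is the middle locus and the order is t – w – py.
Crossovers in the t–w interval produce the single-crossover classes t w py and + + + (83 + 71 = 154) plus the double crossovers (16).
RF(t–w) = (154 + 16) / 1338 = 170/1338 = 0.1271 → 12.7 cM.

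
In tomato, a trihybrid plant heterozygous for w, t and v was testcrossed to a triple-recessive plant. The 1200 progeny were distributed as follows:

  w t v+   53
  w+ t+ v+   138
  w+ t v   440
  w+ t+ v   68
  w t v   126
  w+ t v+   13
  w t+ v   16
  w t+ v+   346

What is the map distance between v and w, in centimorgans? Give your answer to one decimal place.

24.4 centimorgans

The two most frequent reciprocal classes, w+ t v and w t+ v+, are the parental types, so the F1 was w+ t v / w t+ v+.
The two rarest classes, w+ t v+ and w t+ v, are the double crossovers. Comparing them with the parentals, only the v allele has switched, so v is the middle locus and the order is t – v – w.
Crossovers in the v–w interval produce the single-crossover classes w t v and w+ t+ v+ (126 + 138 = 264) plus the double crossovers (29).
RF(v–w) = (264 + 29) / 1200 = 293/1200 = 0.2442 → 24.4 centimorgans.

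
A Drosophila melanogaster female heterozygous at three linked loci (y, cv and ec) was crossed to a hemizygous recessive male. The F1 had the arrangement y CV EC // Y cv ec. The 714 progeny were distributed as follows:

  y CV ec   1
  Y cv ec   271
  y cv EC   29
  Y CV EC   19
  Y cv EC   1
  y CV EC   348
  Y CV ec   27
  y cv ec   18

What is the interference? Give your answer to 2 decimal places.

The two rarest classes, y CV ec and Y cv EC, are the double crossovers. Comparing them with the parentals, only the ec allele has switched, so ec is the middle locus and the order is y – ec – cv.
y–ec: (37 + 2)/714 = 0.0546; ec–cv: (56 + 2)/714 = 0.0812.
Expected DCO frequency = 0.0546 × 0.0812 ≈ 0.00443; observed = 2/714 ≈ 0.00280.
Coefficient of coincidence = 0.00280/0.00443 ≈ 0.63; interference = 1 − 0.63 = 0.37.

0.37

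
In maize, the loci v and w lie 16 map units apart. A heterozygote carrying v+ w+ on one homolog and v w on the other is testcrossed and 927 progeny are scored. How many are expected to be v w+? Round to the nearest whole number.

A map distance of 16 map units corresponds to a recombination frequency of 0.160.
The F1 is v+ w+ / v w, so v w+ is a recombinant gamete class with expected frequency r/2 = 0.160/2 = 0.0800.
Expected number = 0.0800 × 927 = 74.16 ≈ 74.

74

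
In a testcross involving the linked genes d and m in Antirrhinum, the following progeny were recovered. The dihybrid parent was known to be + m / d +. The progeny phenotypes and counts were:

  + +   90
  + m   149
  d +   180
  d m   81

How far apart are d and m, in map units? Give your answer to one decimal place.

34.2 map units

The recombinant classes are + + and d m: 90 + 81 = 171.
Recombination frequency = 171/500 = 0.3420 ≈ 34.2%, i.e. 34.2 map units.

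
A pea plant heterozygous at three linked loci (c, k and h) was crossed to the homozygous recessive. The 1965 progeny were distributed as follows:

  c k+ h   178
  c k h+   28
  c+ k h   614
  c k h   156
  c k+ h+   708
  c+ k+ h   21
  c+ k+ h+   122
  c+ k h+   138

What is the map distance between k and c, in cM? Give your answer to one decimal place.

The two most frequent reciprocal classes, c+ k h and c k+ h+, are the parental types, so the F1 was c+ k h / c k+ h+.
The two rarest classes, c+ k+ h and c k h+, are the double crossovers. Comparing them with the parentals, only the k allele has switched, so k is the middle locus and the order is c – k – h.
Crossovers in the c–k interval produce the single-crossover classes c k h and c+ k+ h+ (156 + 122 = 278) plus the double crossovers (49).
RF(c–k) = (278 + 49) / 1965 = 327/1965 = 0.1664 → 16.6 cM.

16.6 cM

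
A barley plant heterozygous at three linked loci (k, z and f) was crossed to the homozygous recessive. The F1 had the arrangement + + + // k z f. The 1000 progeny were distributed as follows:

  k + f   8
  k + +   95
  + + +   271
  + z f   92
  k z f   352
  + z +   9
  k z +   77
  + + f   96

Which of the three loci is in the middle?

The two rarest classes, + z + and k + f, are the double crossovers. Comparing them with the parentals, only the z allele has switched, so z is the middle locus and the order is f – z – k.

z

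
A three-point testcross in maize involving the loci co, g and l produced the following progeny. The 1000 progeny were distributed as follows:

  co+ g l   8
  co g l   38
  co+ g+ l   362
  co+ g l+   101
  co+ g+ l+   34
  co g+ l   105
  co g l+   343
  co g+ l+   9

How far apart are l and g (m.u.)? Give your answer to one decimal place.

8.9 m.u.

The two most frequent reciprocal classes, co+ g+ l and co g l+, are the parental types, so the F1 was co+ g+ l / co g l+.
The two rarest classes, co+ g l and co g+ l+, are the double crossovers. Comparing them with the parentals, only the g allele has switched, so g is the middle locus and the order is l – g – co.
Crossovers in the l–g interval produce the single-crossover classes co+ g+ l+ and co g l (34 + 38 = 72) plus the double crossovers (17).
RF(l–g) = (72 + 17) / 1000 = 89/1000 = 0.0890 → 8.9 m.u.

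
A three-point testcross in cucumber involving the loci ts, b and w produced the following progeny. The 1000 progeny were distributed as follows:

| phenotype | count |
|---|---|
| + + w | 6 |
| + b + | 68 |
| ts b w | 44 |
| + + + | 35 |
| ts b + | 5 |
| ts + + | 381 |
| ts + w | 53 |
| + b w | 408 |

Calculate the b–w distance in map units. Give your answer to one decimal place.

13.2 map units

The two most frequent reciprocal classes, ts + + and + b w, are the parental types, so the F1 was ts + + / + b w.
The two rarest classes, ts b + and + + w, are the double crossovers. Comparing them with the parentals, only the b allele has switched, so b is the middle locus and the order is ts – b – w.
Crossovers in the b–w interval produce the single-crossover classes ts + w and + b + (53 + 68 = 121) plus the double crossovers (11).
RF(b–w) = (121 + 11) / 1000 = 132/1000 = 0.1320 → 13.2 map units.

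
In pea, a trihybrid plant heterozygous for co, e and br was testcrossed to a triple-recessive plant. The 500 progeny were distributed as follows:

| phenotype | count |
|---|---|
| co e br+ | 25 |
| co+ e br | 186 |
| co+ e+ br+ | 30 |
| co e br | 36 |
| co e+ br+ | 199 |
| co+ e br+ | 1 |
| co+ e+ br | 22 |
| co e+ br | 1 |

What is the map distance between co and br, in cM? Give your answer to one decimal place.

The two most frequent reciprocal classes, co e+ br+ and co+ e br, are the parental types, so the F1 was co e+ br+ / co+ e br.
The two rarest classes, co e+ br and co+ e br+, are the double crossovers. Comparing them with the parentals, only the br allele has switched, so br is the middle locus and the order is e – br – co.
Crossovers in the br–co interval produce the single-crossover classes co+ e+ br+ and co e br (30 + 36 = 66) plus the double crossovers (2).
RF(br–co) = (66 + 2) / 500 = 68/500 = 0.1360 → 13.6 cM.

13.6 cM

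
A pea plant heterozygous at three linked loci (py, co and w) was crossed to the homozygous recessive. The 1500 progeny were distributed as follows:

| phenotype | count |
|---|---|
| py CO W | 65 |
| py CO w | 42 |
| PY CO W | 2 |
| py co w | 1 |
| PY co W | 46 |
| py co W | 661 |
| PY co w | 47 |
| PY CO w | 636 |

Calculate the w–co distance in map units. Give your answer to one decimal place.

7.7 map units

The two most frequent reciprocal classes, PY CO w and py co W, are the parental types, so the F1 was PY CO w / py co W.
The two rarest classes, PY CO W and py co w, are the double crossovers. Comparing them with the parentals, only the w allele has switched, so w is the middle locus and the order is py – w – co.
Crossovers in the w–co interval produce the single-crossover classes PY co w and py CO W (47 + 65 = 112) plus the double crossovers (3).
RF(w–co) = (112 + 3) / 1500 = 115/1500 = 0.0767 → 7.7 map units.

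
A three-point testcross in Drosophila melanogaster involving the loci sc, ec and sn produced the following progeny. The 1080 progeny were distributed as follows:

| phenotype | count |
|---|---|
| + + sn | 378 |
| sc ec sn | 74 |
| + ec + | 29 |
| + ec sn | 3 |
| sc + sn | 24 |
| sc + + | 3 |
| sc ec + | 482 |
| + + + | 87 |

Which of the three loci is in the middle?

The two most frequent reciprocal classes, + + sn and sc ec +, are the parental types, so the F1 was + + sn / sc ec +.
The two rarest classes, + ec sn and sc + +, are the double crossovers. Comparing them with the parentals, only the ec allele has switched, so ec is the middle locus and the order is sc – ec – sn.

ec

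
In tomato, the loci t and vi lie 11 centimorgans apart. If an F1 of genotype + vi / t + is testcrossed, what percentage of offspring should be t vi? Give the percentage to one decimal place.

A map distance of 11 centimorgans corresponds to a recombination frequency of 0.110.
The F1 is + vi / t +, so t vi is a recombinant gamete class with expected frequency r/2 = 0.110/2 = 0.0550.
That is 0.0550 = 5.5% of the progeny.

5.5%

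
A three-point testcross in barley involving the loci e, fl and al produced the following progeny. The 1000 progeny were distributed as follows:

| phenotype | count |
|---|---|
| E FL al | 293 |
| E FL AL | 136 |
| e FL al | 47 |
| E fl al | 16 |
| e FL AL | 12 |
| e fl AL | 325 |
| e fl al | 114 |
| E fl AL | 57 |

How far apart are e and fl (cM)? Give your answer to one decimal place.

13.2 cM

The two most frequent reciprocal classes, e fl AL and E FL al, are the parental types, so the F1 was e fl AL / E FL al.
The two rarest classes, e FL AL and E fl al, are the double crossovers. Comparing them with the parentals, only the fl allele has switched, so fl is the middle locus and the order is e – fl – al.
Crossovers in the e–fl interval produce the single-crossover classes E fl AL and e FL al (57 + 47 = 104) plus the double crossovers (28).
RF(e–fl) = (104 + 28) / 1000 = 132/1000 = 0.1320 → 13.2 cM.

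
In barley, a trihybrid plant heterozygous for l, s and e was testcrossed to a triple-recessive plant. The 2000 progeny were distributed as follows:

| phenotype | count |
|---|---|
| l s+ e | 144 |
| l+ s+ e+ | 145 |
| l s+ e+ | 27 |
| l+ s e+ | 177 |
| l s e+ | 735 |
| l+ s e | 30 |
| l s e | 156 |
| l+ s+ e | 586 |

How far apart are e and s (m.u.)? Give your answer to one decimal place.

The two most frequent reciprocal classes, l+ s+ e and l s e+, are the parental types, so the F1 was l+ s+ e / l s e+.
The two rarest classes, l+ s e and l s+ e+, are the double crossovers. Comparing them with the parentals, only the s allele has switched, so s is the middle locus and the order is l – s – e.
Crossovers in the s–e interval produce the single-crossover classes l+ s+ e+ and l s e (145 + 156 = 301) plus the double crossovers (57).
RF(s–e) = (301 + 57) / 2000 = 358/2000 = 0.1790 → 17.9 m.u.

17.9 m.u.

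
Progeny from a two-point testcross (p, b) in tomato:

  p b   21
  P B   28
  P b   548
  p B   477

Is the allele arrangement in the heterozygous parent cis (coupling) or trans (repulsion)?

The two most frequent classes are P b (548) and p B (477); these are the parental (non-recombinant) types.
So the F1 carried P b on one chromosome and p B on the other — the recessive alleles are on opposite chromosomes (trans / repulsion).

trans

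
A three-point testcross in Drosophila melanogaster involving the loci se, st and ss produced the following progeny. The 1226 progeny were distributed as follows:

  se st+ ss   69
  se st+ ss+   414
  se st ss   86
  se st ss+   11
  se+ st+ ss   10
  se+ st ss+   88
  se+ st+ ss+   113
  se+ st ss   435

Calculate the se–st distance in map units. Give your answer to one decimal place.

The two most frequent reciprocal classes, se+ st ss and se st+ ss+, are the parental types, so the F1 was se+ st ss / se st+ ss+.
The two rarest classes, se+ st+ ss and se st ss+, are the double crossovers. Comparing them with the parentals, only the st allele has switched, so st is the middle locus and the order is se – st – ss.
Crossovers in the se–st interval produce the single-crossover classes se st ss and se+ st+ ss+ (86 + 113 = 199) plus the double crossovers (21).
RF(se–st) = (199 + 21) / 1226 = 220/1226 = 0.1794 → 17.9 map units.

17.9 map units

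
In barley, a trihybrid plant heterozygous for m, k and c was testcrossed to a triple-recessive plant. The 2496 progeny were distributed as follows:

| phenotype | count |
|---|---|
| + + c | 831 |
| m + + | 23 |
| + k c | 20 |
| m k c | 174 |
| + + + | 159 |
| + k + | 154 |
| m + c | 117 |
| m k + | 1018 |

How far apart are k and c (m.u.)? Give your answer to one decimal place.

The two most frequent reciprocal classes, m k + and + + c, are the parental types, so the F1 was m k + / + + c.
The two rarest classes, m + + and + k c, are the double crossovers. Comparing them with the parentals, only the k allele has switched, so k is the middle locus and the order is c – k – m.
Crossovers in the c–k interval produce the single-crossover classes m k c and + + + (174 + 159 = 333) plus the double crossovers (43).
RF(c–k) = (333 + 43) / 2496 = 376/2496 = 0.1506 → 15.1 m.u.

15.1 m.u.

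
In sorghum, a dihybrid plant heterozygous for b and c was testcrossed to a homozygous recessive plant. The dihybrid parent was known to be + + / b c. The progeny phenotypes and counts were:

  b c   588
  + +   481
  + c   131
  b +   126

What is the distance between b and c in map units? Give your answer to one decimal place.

The recombinant classes are + c and b +: 131 + 126 = 257.
Recombination frequency = 257/1326 = 0.1938 ≈ 19.4%, i.e. 19.4 map units.

19.4 map units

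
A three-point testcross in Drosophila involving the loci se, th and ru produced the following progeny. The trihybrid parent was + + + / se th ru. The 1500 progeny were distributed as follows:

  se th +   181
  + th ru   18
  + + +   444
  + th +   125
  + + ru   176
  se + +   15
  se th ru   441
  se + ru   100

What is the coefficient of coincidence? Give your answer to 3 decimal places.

0.492

The two rarest classes, se + + and + th ru, are the double crossovers. Comparing them with the parentals, only the se allele has switched, so se is the middle locus and the order is th – se – ru.
th–se: (225 + 33)/1500 = 0.1720; se–ru: (357 + 33)/1500 = 0.2600.
Expected DCO frequency = 0.1720 × 0.2600 ≈ 0.04472; observed = 33/1500 ≈ 0.02200.
Coefficient of coincidence = 0.02200/0.04472 ≈ 0.492.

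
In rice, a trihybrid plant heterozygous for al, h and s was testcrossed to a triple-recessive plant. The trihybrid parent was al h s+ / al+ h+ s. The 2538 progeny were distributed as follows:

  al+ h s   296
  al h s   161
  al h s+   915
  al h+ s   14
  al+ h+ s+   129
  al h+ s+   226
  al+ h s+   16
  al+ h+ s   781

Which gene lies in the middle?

The two rarest classes, al+ h s+ and al h+ s, are the double crossovers. Comparing them with the parentals, only the al allele has switched, so al is the middle locus and the order is s – al – h.

al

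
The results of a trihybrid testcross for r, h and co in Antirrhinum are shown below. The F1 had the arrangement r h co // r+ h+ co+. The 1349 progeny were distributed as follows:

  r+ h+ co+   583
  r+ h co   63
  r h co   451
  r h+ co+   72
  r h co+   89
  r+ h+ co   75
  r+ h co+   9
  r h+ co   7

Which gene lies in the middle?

The two rarest classes, r h+ co and r+ h co+, are the double crossovers. Comparing them with the parentals, only the h allele has switched, so h is the middle locus and the order is r – h – co.

h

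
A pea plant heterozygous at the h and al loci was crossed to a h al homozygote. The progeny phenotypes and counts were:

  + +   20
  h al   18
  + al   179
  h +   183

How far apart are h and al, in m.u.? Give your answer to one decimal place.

9.5 m.u.

The two most frequent classes, + al (179) and h + (183), are the parental types, so the F1 was + al / h +.
The recombinant classes are + + and h al: 20 + 18 = 38.
Recombination frequency = 38/400 = 0.0950 ≈ 9.5%, i.e. 9.5 m.u.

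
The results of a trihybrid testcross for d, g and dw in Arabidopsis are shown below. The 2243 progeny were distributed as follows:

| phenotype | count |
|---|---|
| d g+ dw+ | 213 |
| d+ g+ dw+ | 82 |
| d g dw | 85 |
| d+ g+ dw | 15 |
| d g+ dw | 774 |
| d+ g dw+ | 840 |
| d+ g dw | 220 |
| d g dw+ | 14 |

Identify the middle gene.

d

The two most frequent reciprocal classes, d g+ dw and d+ g dw+, are the parental types, so the F1 was d g+ dw / d+ g dw+.
The two rarest classes, d+ g+ dw and d g dw+, are the double crossovers. Comparing them with the parentals, only the d allele has switched, so d is the middle locus and the order is dw – d – g.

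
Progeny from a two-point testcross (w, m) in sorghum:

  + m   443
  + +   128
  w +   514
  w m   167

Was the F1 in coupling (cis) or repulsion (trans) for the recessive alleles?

trans

The two most frequent classes are + m (443) and w + (514); these are the parental (non-recombinant) types.
So the F1 carried + m on one chromosome and w + on the other — the recessive alleles are on opposite chromosomes (trans / repulsion).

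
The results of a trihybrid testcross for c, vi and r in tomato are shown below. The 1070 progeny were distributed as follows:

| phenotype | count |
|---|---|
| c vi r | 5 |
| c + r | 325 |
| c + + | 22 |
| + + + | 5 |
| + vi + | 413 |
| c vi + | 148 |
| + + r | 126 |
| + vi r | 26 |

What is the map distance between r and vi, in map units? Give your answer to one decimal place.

5.4 map units

The two most frequent reciprocal classes, + vi + and c + r, are the parental types, so the F1 was + vi + / c + r.
The two rarest classes, + + + and c vi r, are the double crossovers. Comparing them with the parentals, only the vi allele has switched, so vi is the middle locus and the order is r – vi – c.
Crossovers in the r–vi interval produce the single-crossover classes + vi r and c + + (26 + 22 = 48) plus the double crossovers (10).
RF(r–vi) = (48 + 10) / 1070 = 58/1070 = 0.0542 → 5.4 map units.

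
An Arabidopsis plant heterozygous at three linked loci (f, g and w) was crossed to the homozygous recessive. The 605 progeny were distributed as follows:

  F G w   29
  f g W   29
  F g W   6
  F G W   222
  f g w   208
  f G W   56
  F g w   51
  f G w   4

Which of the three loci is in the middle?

g

The two most frequent reciprocal classes, F G W and f g w, are the parental types, so the F1 was F G W / f g w.
The two rarest classes, F g W and f G w, are the double crossovers. Comparing them with the parentals, only the g allele has switched, so g is the middle locus and the order is f – g – w.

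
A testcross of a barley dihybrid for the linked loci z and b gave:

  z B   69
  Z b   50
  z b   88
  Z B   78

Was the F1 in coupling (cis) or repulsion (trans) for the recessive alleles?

cis

The two most frequent classes are Z B (78) and z b (88); these are the parental (non-recombinant) types.
So the F1 carried Z B on one chromosome and z b on the other — the recessive alleles are on the same chromosome (cis / coupling).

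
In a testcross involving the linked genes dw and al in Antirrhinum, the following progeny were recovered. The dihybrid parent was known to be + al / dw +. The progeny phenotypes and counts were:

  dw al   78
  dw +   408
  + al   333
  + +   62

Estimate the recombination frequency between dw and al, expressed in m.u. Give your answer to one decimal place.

The recombinant classes are + + and dw al: 62 + 78 = 140.
Recombination frequency = 140/881 = 0.1589 ≈ 15.9%, i.e. 15.9 m.u.

15.9 m.u.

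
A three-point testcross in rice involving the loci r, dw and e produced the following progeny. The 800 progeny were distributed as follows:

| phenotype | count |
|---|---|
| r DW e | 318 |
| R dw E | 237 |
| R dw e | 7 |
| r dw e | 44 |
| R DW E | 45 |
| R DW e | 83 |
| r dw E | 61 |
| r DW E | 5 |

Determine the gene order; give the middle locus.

e

The two most frequent reciprocal classes, R dw E and r DW e, are the parental types, so the F1 was R dw E / r DW e.
The two rarest classes, R dw e and r DW E, are the double crossovers. Comparing them with the parentals, only the e allele has switched, so e is the middle locus and the order is dw – e – r.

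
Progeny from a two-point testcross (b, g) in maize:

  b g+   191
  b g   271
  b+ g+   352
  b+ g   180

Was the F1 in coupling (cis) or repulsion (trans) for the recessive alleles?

cis

The two most frequent classes are b+ g+ (352) and b g (271); these are the parental (non-recombinant) types.
So the F1 carried b+ g+ on one chromosome and b g on the other — the recessive alleles are on the same chromosome (cis / coupling).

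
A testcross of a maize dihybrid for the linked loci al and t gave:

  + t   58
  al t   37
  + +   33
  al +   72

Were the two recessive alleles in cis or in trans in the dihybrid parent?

trans

The two most frequent classes are + t (58) and al + (72); these are the parental (non-recombinant) types.
So the F1 carried + t on one chromosome and al + on the other — the recessive alleles are on opposite chromosomes (trans / repulsion).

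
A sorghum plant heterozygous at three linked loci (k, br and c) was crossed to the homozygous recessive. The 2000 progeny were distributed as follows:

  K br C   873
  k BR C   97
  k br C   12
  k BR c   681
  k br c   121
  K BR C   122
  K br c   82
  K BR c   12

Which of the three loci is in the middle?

k

The two most frequent reciprocal classes, K br C and k BR c, are the parental types, so the F1 was K br C / k BR c.
The two rarest classes, k br C and K BR c, are the double crossovers. Comparing them with the parentals, only the k allele has switched, so k is the middle locus and the order is br – k – c.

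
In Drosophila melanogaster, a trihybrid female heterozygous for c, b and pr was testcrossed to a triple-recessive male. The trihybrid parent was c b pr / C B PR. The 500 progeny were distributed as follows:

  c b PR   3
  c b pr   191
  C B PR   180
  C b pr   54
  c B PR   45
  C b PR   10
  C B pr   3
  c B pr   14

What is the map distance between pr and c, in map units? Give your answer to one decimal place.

21.0 map units

The two rarest classes, c b PR and C B pr, are the double crossovers. Comparing them with the parentals, only the pr allele has switched, so pr is the middle locus and the order is c – pr – b.
Crossovers in the c–pr interval produce the single-crossover classes C b pr and c B PR (54 + 45 = 99) plus the double crossovers (6).
RF(c–pr) = (99 + 6) / 500 = 105/500 = 0.2100 → 21.0 map units.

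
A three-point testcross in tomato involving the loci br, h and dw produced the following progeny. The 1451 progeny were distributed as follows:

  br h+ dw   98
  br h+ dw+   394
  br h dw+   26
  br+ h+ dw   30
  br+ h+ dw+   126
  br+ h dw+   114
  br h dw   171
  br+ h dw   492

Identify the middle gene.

h

The two most frequent reciprocal classes, br+ h dw and br h+ dw+, are the parental types, so the F1 was br+ h dw / br h+ dw+.
The two rarest classes, br+ h+ dw and br h dw+, are the double crossovers. Comparing them with the parentals, only the h allele has switched, so h is the middle locus and the order is dw – h – br.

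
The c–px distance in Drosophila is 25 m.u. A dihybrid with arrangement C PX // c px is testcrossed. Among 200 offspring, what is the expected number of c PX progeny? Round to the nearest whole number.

A map distance of 25 m.u. corresponds to a recombination frequency of 0.250.
The F1 is C PX / c px, so c PX is a recombinant gamete class with expected frequency r/2 = 0.250/2 = 0.1250.
Expected number = 0.1250 × 200 = 25.00 ≈ 25.

25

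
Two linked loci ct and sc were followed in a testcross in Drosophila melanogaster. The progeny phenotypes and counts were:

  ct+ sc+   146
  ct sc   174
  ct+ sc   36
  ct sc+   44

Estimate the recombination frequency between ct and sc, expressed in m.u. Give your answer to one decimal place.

20.0 m.u.

The two most frequent classes, ct+ sc+ (146) and ct sc (174), are the parental types, so the F1 was ct+ sc+ / ct sc.
The recombinant classes are ct+ sc and ct sc+: 36 + 44 = 80.
Recombination frequency = 80/400 = 0.2000 ≈ 20.0%, i.e. 20.0 m.u.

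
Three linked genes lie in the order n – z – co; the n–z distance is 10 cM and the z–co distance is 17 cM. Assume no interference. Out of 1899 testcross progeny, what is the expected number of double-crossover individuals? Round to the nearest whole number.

32

Map distances give recombination frequencies of 0.100 and 0.170 for the two intervals.
With no interference, expected double-crossover frequency = 0.100 × 0.170 = 0.01700.
Expected number = 0.01700 × 1899 = 32.28 ≈ 32.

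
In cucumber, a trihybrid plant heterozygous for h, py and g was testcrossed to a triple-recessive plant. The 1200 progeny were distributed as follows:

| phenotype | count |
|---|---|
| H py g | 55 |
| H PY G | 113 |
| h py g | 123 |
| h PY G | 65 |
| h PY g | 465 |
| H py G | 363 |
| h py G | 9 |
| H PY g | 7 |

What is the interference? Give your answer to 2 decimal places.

The two most frequent reciprocal classes, H py G and h PY g, are the parental types, so the F1 was H py G / h PY g.
The two rarest classes, h py G and H PY g, are the double crossovers. Comparing them with the parentals, only the h allele has switched, so h is the middle locus and the order is g – h – py.
g–h: (120 + 16)/1200 = 0.1133; h–py: (236 + 16)/1200 = 0.2100.
Expected DCO frequency = 0.1133 × 0.2100 ≈ 0.02379; observed = 16/1200 ≈ 0.01333.
Coefficient of coincidence = 0.01333/0.02379 ≈ 0.56; interference = 1 − 0.56 = 0.44.

0.44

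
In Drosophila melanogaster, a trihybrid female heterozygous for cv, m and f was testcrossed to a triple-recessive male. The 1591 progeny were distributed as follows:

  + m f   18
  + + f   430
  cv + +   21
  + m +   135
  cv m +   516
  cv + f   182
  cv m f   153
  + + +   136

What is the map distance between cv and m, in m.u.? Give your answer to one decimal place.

22.4 m.u.

The two most frequent reciprocal classes, + + f and cv m +, are the parental types, so the F1 was + + f / cv m +.
The two rarest classes, + m f and cv + +, are the double crossovers. Comparing them with the parentals, only the m allele has switched, so m is the middle locus and the order is cv – m – f.
Crossovers in the cv–m interval produce the single-crossover classes cv + f and + m + (182 + 135 = 317) plus the double crossovers (39).
RF(cv–m) = (317 + 39) / 1591 = 356/1591 = 0.2238 → 22.4 m.u.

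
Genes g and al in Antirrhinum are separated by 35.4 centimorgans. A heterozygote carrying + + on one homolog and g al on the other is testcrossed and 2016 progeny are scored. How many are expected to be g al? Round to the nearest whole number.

651

A map distance of 35.4 centimorgans corresponds to a recombination frequency of 0.354.
The F1 is + + / g al, so g al is a parental gamete class with expected frequency (1 − r)/2 = 0.646/2 = 0.3230.
Expected number = 0.3230 × 2016 = 651.17 ≈ 651.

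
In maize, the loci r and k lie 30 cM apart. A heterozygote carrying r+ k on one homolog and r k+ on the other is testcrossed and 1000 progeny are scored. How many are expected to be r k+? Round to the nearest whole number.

A map distance of 30 cM corresponds to a recombination frequency of 0.300.
The F1 is r+ k / r k+, so r k+ is a parental gamete class with expected frequency (1 − r)/2 = 0.700/2 = 0.3500.
Expected number = 0.3500 × 1000 = 350.00 ≈ 350.

350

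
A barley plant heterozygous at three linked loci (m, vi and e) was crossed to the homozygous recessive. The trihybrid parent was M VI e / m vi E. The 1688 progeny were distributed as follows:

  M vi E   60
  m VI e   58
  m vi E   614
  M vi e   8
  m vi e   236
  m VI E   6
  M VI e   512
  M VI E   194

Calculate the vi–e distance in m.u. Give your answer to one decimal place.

The two rarest classes, M vi e and m VI E, are the double crossovers. Comparing them with the parentals, only the vi allele has switched, so vi is the middle locus and the order is e – vi – m.
Crossovers in the e–vi interval produce the single-crossover classes M VI E and m vi e (194 + 236 = 430) plus the double crossovers (14).
RF(e–vi) = (430 + 14) / 1688 = 444/1688 = 0.2630 → 26.3 m.u.

26.3 m.u.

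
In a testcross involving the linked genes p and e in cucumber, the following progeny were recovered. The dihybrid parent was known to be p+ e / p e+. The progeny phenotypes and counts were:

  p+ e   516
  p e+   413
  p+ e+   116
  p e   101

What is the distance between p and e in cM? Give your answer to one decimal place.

The recombinant classes are p+ e+ and p e: 116 + 101 = 217.
Recombination frequency = 217/1146 = 0.1894 ≈ 18.9%, i.e. 18.9 cM.

18.9 cM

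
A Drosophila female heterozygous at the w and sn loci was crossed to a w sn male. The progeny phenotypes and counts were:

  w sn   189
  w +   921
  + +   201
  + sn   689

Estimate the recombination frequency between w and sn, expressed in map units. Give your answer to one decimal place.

19.5 map units

The two most frequent classes, + sn (689) and w + (921), are the parental types, so the F1 was + sn / w +.
The recombinant classes are + + and w sn: 201 + 189 = 390.
Recombination frequency = 390/2000 = 0.1950 ≈ 19.5%, i.e. 19.5 map units.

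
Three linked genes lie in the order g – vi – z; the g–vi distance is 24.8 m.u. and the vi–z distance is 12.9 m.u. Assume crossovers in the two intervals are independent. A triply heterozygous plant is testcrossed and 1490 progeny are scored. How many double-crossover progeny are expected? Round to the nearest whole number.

48

Map distances give recombination frequencies of 0.248 and 0.129 for the two intervals.
With no interference, expected double-crossover frequency = 0.248 × 0.129 = 0.03199.
Expected number = 0.03199 × 1490 = 47.67 ≈ 48.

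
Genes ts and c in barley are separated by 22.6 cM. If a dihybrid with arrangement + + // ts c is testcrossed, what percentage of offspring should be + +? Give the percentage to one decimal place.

A map distance of 22.6 cM corresponds to a recombination frequency of 0.226.
The F1 is + + / ts c, so + + is a parental gamete class with expected frequency (1 − r)/2 = 0.774/2 = 0.3870.
That is 0.3870 = 38.7% of the progeny.

38.7%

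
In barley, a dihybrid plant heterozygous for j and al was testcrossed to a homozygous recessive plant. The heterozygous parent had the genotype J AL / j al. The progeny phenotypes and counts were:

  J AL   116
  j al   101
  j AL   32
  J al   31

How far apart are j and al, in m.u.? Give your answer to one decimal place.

The recombinant classes are J al and j AL: 31 + 32 = 63.
Recombination frequency = 63/280 = 0.2250 ≈ 22.5%, i.e. 22.5 m.u.

22.5 m.u.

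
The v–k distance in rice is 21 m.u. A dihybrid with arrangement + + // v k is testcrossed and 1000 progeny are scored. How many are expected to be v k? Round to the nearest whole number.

395

A map distance of 21 m.u. corresponds to a recombination frequency of 0.210.
The F1 is + + / v k, so v k is a parental gamete class with expected frequency (1 − r)/2 = 0.790/2 = 0.3950.
Expected number = 0.3950 × 1000 = 395.00 ≈ 395.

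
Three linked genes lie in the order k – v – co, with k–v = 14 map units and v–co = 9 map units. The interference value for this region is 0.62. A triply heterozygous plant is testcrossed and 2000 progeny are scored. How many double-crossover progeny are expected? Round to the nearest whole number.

Map distances give recombination frequencies of 0.140 and 0.090 for the two intervals.
With interference 0.62 (so coincidence = 0.38), expected double-crossover frequency = 0.140 × 0.090 × 0.38 = 0.00479.
Expected number = 0.00479 × 2000 = 9.58 ≈ 10.

10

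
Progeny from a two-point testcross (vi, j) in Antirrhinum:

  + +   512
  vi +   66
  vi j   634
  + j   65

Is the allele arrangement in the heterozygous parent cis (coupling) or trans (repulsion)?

cis

The two most frequent classes are + + (512) and vi j (634); these are the parental (non-recombinant) types.
So the F1 carried + + on one chromosome and vi j on the other — the recessive alleles are on the same chromosome (cis / coupling).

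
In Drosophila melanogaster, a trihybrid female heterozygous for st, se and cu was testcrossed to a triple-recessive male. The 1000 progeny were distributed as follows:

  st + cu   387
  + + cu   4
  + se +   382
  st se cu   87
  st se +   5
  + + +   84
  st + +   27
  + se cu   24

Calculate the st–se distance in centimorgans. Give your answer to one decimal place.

18.0 centimorgans

The two most frequent reciprocal classes, + se + and st + cu, are the parental types, so the F1 was + se + / st + cu.
The two rarest classes, st se + and + + cu, are the double crossovers. Comparing them with the parentals, only the st allele has switched, so st is the middle locus and the order is se – st – cu.
Crossovers in the se–st interval produce the single-crossover classes + + + and st se cu (84 + 87 = 171) plus the double crossovers (9).
RF(se–st) = (171 + 9) / 1000 = 180/1000 = 0.1800 → 18.0 centimorgans.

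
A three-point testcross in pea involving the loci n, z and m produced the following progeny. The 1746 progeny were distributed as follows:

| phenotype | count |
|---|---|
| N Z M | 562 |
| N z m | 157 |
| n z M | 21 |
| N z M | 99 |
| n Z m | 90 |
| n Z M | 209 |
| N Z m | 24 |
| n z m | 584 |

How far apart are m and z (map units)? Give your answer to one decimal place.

13.4 map units

The two most frequent reciprocal classes, n z m and N Z M, are the parental types, so the F1 was n z m / N Z M.
The two rarest classes, n z M and N Z m, are the double crossovers. Comparing them with the parentals, only the m allele has switched, so m is the middle locus and the order is n – m – z.
Crossovers in the m–z interval produce the single-crossover classes n Z m and N z M (90 + 99 = 189) plus the double crossovers (45).
RF(m–z) = (189 + 45) / 1746 = 234/1746 = 0.1340 → 13.4 map units.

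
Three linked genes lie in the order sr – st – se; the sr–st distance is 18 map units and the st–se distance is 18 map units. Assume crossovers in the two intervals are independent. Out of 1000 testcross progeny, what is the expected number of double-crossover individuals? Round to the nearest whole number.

Map distances give recombination frequencies of 0.180 and 0.180 for the two intervals.
With no interference, expected double-crossover frequency = 0.180 × 0.180 = 0.03240.
Expected number = 0.03240 × 1000 = 32.40 ≈ 32.

32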